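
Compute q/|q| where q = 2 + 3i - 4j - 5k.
0.2722 + 0.4082i - 0.5443j - 0.6804k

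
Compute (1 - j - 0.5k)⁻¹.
0.4444 + 0.4444j + 0.2222k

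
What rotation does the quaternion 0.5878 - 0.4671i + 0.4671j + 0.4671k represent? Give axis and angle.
axis = (-√3/3, √3/3, √3/3), θ = 108°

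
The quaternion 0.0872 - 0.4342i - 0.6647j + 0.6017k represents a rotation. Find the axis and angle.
axis = (-0.4359, -0.6672, 0.604), θ = 170°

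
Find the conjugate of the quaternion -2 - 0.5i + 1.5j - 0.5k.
-2 + 0.5i - 1.5j + 0.5k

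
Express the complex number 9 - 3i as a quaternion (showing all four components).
9 - 3i + 0j + 0k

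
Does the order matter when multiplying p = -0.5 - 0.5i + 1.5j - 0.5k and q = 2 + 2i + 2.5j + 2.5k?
Yes: pq = -2.5 + 3i + 2j - 6.5k ≠ -2.5 - 7i + 1.5j + 2k = qp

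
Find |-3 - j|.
√10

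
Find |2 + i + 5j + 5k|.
√55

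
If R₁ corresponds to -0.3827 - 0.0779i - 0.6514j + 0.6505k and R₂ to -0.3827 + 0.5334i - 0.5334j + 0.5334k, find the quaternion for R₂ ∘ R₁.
-0.5064 - 0.1738i + 0.0649j - 0.8421k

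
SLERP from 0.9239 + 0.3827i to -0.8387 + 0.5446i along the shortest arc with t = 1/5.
0.9803 + 0.1977i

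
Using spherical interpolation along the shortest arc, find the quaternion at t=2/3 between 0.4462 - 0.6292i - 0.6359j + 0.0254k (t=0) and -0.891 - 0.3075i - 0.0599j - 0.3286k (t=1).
0.9288 - 0.0362i - 0.2409j + 0.2792k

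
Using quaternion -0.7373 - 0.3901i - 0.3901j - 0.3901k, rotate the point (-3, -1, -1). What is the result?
(-1.783, -2.759, -0.458)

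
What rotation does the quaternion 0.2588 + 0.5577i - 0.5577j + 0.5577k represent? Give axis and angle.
axis = (√3/3, -√3/3, √3/3), θ = 5π/6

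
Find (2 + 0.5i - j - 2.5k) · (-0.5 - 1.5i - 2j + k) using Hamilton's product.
0.25 - 9.25i - 0.25j + 0.75k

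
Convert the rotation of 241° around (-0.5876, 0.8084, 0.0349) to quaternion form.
-0.5075 - 0.5063i + 0.6965j + 0.0301k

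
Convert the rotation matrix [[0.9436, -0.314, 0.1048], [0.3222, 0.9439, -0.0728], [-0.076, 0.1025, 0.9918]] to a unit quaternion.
0.9848 + 0.0445i + 0.0459j + 0.1615k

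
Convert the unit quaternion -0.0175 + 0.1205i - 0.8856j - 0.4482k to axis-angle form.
axis = (0.1205, -0.8857, -0.4483), θ = 182°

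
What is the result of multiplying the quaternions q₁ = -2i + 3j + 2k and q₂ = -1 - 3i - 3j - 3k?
9 - i - 15j + 13k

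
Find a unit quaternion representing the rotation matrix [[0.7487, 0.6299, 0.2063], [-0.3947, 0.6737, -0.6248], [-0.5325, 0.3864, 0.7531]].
0.891 + 0.2837i + 0.2073j - 0.2875k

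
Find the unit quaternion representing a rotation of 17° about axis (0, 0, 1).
0.989 + 0.1478k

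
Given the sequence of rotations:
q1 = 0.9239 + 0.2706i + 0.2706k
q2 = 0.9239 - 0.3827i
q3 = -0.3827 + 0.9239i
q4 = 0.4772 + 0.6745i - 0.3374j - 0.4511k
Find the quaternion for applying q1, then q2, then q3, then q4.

q2 · q1 = 0.9571 - 0.1036i + 0.1036j + 0.25k
q3 · q2 · q1 = -0.2706 + 0.9239i - 0.2706j
q4 · q3 · q2 · q1 = -0.8436 + 0.1363i - 0.4546j + 0.2513k
-0.8436 + 0.1363i - 0.4546j + 0.2513k


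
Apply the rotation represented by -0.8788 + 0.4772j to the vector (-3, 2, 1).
(-2.472, 2, -1.972)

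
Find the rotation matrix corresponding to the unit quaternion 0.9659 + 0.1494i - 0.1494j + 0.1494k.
[[0.9107, -0.3333, -0.244], [0.244, 0.9107, -0.3333], [0.3333, 0.244, 0.9107]]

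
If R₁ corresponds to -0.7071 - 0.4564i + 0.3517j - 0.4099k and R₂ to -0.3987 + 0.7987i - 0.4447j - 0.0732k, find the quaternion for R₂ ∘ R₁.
0.7728 - 0.1748i + 0.535j + 0.2931k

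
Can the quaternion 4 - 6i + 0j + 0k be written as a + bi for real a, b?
Yes. The quaternion 4 - 6i has j- and k-coefficients y = z = 0, so it lies in the complex subalgebra spanned by 1 and i.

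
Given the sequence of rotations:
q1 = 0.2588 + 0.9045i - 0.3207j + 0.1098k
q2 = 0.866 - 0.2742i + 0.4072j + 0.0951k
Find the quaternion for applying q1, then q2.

q2 · q1 = 0.5923 + 0.7875i - 0.0562j - 0.1607k
0.5923 + 0.7875i - 0.0562j - 0.1607k


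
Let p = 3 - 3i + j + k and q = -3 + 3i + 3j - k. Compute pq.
-2 + 14i + 6j - 18k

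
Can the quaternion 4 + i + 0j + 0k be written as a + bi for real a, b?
Yes. The quaternion 4 + i has j- and k-coefficients y = z = 0, so it lies in the complex subalgebra spanned by 1 and i.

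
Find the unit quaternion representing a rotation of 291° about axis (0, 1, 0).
-0.8241 + 0.5664j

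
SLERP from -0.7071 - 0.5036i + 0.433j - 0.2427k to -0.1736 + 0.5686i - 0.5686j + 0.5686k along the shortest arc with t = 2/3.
-0.1468 - 0.6123i + 0.585j - 0.5112k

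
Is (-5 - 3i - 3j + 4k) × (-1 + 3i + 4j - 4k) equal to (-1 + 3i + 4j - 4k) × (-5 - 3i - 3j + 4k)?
No: pq = 42 - 16i - 17j + 13k ≠ 42 - 8i - 17j + 19k = qp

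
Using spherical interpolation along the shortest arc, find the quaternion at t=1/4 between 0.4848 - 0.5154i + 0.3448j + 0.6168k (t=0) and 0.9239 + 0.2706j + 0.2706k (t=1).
0.6356 - 0.4049i + 0.3455j + 0.5592k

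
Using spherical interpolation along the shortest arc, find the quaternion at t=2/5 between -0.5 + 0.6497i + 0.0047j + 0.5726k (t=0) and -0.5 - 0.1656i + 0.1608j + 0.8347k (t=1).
-0.5531 + 0.352i + 0.0754j + 0.7513k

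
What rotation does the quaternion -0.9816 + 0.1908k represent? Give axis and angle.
axis = (0, 0, 1), θ = 338°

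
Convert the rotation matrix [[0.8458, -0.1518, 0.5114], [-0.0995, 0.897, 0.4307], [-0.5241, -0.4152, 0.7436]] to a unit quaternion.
0.9336 - 0.2265i + 0.2773j + 0.014k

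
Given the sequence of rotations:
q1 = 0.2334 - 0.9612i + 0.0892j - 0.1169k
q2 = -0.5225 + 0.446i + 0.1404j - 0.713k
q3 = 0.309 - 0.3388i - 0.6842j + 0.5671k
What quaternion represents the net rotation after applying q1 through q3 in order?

q2 · q1 = 0.2109 + 0.6535i + 0.7236j + 0.0694k
q3 · q2 · q1 = 0.7423 - 0.3274i + 0.4734j + 0.343k
0.7423 - 0.3274i + 0.4734j + 0.343k


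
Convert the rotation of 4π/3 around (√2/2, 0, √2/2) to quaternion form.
-0.5 + 0.6124i + 0.6124k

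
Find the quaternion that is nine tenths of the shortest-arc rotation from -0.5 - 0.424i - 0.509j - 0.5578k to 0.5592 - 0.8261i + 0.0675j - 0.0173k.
0.4728 - 0.8752i - 0.0111j - 0.1018k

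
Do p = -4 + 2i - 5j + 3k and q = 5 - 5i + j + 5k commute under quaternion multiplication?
No: pq = -20 + 2i - 54j - 28k ≠ -20 + 58i - 4j + 18k = qp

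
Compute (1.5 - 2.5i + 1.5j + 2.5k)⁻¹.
0.0882 + 0.1471i - 0.0882j - 0.1471k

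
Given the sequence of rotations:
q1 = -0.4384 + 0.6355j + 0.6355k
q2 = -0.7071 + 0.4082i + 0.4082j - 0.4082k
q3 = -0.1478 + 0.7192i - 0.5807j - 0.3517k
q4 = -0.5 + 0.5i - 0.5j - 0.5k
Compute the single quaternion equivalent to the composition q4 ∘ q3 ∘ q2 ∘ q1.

q2 · q1 = 0.31 + 0.3399i - 0.8877j - 0.011k
q3 · q2 · q1 = -0.8096 - 0.1331i - 0.1604j - 0.5485k
q4 · q3 · q2 · q1 = 0.1169 - 0.1442i + 0.8258j + 0.5323k
0.1169 - 0.1442i + 0.8258j + 0.5323k


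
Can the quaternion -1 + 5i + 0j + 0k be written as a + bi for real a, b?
Yes. The quaternion -1 + 5i has j- and k-coefficients y = z = 0, so it lies in the complex subalgebra spanned by 1 and i.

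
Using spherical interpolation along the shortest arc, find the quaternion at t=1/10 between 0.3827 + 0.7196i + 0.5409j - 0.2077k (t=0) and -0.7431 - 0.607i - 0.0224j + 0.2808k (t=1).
0.4292 + 0.7221i + 0.4961j - 0.2198k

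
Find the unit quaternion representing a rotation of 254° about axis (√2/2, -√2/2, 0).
-0.6018 + 0.5647i - 0.5647j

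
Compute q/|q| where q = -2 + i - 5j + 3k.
-0.3203 + 0.1601i - 0.8006j + 0.4804k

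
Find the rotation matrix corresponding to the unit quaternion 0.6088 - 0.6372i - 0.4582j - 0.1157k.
[[0.5533, 0.7248, -0.4105], [0.4431, 0.1612, 0.8819], [0.7054, -0.6698, -0.2319]]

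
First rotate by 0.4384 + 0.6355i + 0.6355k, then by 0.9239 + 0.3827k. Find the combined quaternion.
0.1618 + 0.5871i + 0.2432j + 0.7549k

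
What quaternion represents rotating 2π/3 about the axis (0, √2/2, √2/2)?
0.5 + 0.6124j + 0.6124k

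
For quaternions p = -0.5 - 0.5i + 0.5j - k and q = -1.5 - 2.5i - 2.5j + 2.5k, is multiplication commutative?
No: pq = 3.25 + 0.75i + 4.25j + 2.75k ≠ 3.25 + 3.25i - 3.25j - 2.25k = qp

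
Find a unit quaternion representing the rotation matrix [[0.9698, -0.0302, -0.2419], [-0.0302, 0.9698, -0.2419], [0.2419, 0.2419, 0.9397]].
0.9848 + 0.1228i - 0.1228j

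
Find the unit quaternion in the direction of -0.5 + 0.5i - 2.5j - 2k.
-0.1525 + 0.1525i - 0.7625j - 0.61k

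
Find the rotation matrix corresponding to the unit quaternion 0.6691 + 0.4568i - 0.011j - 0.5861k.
[[0.3127, 0.7743, -0.5502], [-0.7944, -0.1044, -0.5984], [-0.5207, 0.6242, 0.5824]]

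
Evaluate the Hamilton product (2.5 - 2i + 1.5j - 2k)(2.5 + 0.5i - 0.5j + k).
10 - 3.25i + 3.5j - 2.25k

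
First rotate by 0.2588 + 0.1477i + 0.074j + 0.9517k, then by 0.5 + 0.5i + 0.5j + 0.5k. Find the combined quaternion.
-0.4573 + 0.6421i - 0.2356j + 0.5684k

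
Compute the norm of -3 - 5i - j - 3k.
√44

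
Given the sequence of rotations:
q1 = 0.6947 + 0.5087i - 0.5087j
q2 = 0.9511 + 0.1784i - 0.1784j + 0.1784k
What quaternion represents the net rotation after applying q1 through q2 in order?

q2 · q1 = 0.4792 + 0.6985i - 0.517j + 0.1239k
0.4792 + 0.6985i - 0.517j + 0.1239k


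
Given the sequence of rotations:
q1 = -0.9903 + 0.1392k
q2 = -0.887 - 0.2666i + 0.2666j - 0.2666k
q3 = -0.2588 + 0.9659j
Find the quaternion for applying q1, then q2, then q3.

q2 · q1 = 0.9155 + 0.3011i - 0.2269j + 0.1405k
q3 · q2 · q1 = -0.0178 + 0.0578i + 0.943j - 0.3272k
-0.0178 + 0.0578i + 0.943j - 0.3272k


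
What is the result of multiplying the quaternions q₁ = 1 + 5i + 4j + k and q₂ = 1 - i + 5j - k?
-13 - 5i + 13j + 29k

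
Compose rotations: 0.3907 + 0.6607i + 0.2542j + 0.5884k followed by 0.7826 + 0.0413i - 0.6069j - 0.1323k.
0.5106 + 0.2097i - 0.1499j + 0.8203k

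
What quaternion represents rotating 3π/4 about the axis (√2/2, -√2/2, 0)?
0.3827 + 0.6533i - 0.6533j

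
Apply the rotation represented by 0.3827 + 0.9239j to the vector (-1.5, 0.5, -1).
(0.354, 0.5, 1.768)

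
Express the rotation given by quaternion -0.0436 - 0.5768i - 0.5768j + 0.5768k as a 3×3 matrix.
[[-0.3308, 0.7157, -0.6151], [0.6151, -0.3308, -0.7157], [-0.7157, -0.6151, -0.3308]]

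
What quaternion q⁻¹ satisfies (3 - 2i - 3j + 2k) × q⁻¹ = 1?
0.1154 + 0.0769i + 0.1154j - 0.0769k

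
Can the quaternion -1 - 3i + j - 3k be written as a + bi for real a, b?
No. The quaternion -1 - 3i + j - 3k has j-coefficient y = 1 and k-coefficient z = -3, not both zero, so it does not lie in the complex subalgebra spanned by 1 and i.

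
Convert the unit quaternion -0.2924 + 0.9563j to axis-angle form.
axis = (0, 1, 0), θ = 214°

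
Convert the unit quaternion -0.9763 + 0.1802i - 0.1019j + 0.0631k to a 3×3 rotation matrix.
[[0.9713, 0.0865, 0.2217], [-0.1599, 0.9271, 0.339], [-0.1762, -0.3647, 0.9143]]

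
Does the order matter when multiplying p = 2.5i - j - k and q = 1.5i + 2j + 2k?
Yes: pq = 0.25 - 6.5j + 6.5k ≠ 0.25 + 6.5j - 6.5k = qp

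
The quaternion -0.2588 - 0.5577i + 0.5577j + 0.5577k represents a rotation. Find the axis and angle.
axis = (-√3/3, √3/3, √3/3), θ = 7π/6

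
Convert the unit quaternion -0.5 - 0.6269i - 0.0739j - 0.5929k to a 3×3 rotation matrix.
[[0.286, -0.5002, 0.8173], [0.6856, -0.4891, -0.5393], [0.6695, 0.7145, 0.2031]]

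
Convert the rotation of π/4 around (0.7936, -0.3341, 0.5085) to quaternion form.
0.9239 + 0.3037i - 0.1279j + 0.1946k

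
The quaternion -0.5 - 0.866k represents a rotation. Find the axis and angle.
axis = (0, 0, -1), θ = 4π/3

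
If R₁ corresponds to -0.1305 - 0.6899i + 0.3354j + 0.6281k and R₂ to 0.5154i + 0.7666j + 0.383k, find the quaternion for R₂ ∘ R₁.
-0.1421 + 0.2858i - 0.688j + 0.6518k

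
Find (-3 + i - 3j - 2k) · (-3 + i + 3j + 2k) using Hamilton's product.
21 - 6i - 4j + 6k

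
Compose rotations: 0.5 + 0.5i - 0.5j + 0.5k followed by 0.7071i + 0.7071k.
-0.7071 + 0.7071i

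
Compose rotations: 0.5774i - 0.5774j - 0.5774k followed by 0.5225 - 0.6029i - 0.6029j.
0.6498i - 0.6498j + 0.3945k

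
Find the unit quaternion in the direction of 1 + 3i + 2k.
0.2673 + 0.8018i + 0.5345k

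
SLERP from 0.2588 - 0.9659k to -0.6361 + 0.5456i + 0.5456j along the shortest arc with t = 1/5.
0.4156 - 0.1534i - 0.1534j - 0.8833k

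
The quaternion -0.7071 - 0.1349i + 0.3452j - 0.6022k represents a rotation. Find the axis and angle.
axis = (-0.1908, 0.4882, -0.8516), θ = 3π/2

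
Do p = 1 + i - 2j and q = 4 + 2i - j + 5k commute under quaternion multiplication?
No: pq = -4i - 14j + 8k ≠ 16i - 4j + 2k = qp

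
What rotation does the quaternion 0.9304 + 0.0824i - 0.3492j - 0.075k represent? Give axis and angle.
axis = (0.2248, -0.9527, -0.2046), θ = 43°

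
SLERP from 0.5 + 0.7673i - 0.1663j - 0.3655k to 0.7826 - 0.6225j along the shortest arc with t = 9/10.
0.7919 + 0.0928i - 0.6019j - 0.0442k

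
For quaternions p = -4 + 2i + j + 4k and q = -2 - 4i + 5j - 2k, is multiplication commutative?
No: pq = 19 - 10i - 34j + 14k ≠ 19 + 34i - 10j - 14k = qp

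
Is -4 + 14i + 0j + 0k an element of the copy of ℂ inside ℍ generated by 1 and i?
Yes. The quaternion -4 + 14i has j- and k-coefficients y = z = 0, so it lies in the complex subalgebra spanned by 1 and i.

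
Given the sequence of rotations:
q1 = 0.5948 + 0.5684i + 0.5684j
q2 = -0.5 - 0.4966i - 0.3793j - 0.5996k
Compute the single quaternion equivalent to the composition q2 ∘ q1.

q2 · q1 = 0.2005 - 0.2388i - 0.8506j - 0.4233k
0.2005 - 0.2388i - 0.8506j - 0.4233k


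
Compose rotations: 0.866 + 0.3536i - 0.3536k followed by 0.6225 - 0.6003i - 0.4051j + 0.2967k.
0.8563 - 0.1565i - 0.4582j + 0.1801k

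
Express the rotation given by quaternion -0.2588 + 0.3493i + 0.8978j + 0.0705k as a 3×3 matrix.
[[-0.622, 0.6637, -0.4154], [0.5907, 0.746, 0.3074], [0.514, -0.0542, -0.8561]]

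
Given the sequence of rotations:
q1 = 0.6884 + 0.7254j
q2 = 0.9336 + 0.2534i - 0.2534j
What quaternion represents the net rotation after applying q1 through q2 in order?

q2 · q1 = 0.8265 + 0.1744i + 0.5028j + 0.1838k
0.8265 + 0.1744i + 0.5028j + 0.1838k


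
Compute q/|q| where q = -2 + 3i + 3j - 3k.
-0.3592 + 0.5388i + 0.5388j - 0.5388k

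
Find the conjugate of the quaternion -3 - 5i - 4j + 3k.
-3 + 5i + 4j - 3k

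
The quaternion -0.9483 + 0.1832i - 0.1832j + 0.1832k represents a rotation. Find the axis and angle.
axis = (√3/3, -√3/3, √3/3), θ = 323°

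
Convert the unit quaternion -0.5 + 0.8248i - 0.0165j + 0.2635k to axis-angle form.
axis = (0.9524, -0.0191, 0.3043), θ = 4π/3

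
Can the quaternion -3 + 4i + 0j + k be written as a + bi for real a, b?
No. The quaternion -3 + 4i + k has j-coefficient y = 0 and k-coefficient z = 1, not both zero, so it does not lie in the complex subalgebra spanned by 1 and i.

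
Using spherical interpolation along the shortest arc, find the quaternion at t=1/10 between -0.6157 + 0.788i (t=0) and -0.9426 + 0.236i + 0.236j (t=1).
-0.6653 + 0.7462i + 0.0256j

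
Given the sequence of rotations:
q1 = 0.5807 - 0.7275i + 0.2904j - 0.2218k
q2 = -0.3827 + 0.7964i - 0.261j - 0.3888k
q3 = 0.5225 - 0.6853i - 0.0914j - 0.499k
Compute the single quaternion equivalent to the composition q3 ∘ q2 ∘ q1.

q2 · q1 = 0.3467 + 0.9117i + 0.1968j - 0.0995k
q3 · q2 · q1 = 0.7743 + 0.3461i - 0.452j - 0.2765k
0.7743 + 0.3461i - 0.452j - 0.2765k


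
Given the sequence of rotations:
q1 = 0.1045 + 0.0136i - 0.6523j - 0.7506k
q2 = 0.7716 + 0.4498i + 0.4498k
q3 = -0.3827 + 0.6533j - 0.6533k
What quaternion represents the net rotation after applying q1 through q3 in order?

q2 · q1 = 0.4121 + 0.3509i - 0.1596j - 0.8256k
q3 · q2 · q1 = -0.5928 - 0.7779i + 0.1011j - 0.1825k
-0.5928 - 0.7779i + 0.1011j - 0.1825k


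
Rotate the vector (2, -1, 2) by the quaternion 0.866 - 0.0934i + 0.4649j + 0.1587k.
(2.948, 0.063, -0.555)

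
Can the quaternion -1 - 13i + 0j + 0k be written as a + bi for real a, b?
Yes. The quaternion -1 - 13i has j- and k-coefficients y = z = 0, so it lies in the complex subalgebra spanned by 1 and i.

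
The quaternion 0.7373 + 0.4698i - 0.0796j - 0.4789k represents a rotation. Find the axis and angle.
axis = (0.6954, -0.1178, -0.7089), θ = 85°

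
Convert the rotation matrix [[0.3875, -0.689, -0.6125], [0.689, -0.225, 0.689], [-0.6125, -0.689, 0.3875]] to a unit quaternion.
0.6225 - 0.5534i + 0.5534k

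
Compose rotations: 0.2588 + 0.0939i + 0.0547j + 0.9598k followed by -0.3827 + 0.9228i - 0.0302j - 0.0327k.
-0.1527 + 0.1757i - 0.9175j - 0.3225k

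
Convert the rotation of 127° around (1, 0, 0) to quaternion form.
0.4462 + 0.8949i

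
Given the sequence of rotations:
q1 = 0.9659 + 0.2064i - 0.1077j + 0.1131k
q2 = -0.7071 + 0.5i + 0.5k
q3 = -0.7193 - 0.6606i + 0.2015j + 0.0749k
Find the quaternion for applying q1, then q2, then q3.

q2 · q1 = -0.8427 + 0.3909i + 0.1228j + 0.3491k
q3 · q2 · q1 = 0.8135 + 0.3367i + 0.0018j - 0.4741k
0.8135 + 0.3367i + 0.0018j - 0.4741k


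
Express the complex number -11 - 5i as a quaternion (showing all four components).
-11 - 5i + 0j + 0k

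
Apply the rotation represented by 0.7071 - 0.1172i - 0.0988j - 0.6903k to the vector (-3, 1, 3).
(0.983, 3.785, 1.925)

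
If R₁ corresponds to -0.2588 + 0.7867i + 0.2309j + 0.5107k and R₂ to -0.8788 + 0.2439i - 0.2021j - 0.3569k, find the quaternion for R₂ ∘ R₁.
0.2645 - 0.7753i - 0.5559j - 0.1411k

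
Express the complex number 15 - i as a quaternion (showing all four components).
15 - i + 0j + 0k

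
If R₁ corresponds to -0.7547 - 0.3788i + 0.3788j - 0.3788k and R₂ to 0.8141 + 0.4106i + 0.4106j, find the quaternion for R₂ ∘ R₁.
-0.6144 - 0.7738i + 0.154j + 0.0027k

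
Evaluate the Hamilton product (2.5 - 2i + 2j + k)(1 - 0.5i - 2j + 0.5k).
5 - 0.25i - 2.5j + 7.25k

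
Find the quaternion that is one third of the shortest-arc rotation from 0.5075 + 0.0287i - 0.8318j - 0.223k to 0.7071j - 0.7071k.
0.3835 + 0.0217i - 0.9156j + 0.1186k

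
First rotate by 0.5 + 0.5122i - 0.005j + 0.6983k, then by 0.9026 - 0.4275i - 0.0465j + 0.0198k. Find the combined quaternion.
0.6562 + 0.2162i + 0.2809j + 0.6661k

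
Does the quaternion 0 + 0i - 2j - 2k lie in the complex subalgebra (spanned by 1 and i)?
No. The quaternion -2j - 2k has j-coefficient y = -2 and k-coefficient z = -2, not both zero, so it does not lie in the complex subalgebra spanned by 1 and i.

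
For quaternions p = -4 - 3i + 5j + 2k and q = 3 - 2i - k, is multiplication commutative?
No: pq = -16 - 6i + 8j + 20k ≠ -16 + 4i + 22j = qp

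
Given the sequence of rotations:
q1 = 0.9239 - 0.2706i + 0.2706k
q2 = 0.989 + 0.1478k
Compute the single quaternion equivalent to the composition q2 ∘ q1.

q2 · q1 = 0.8737 - 0.2676i - 0.04j + 0.4042k
0.8737 - 0.2676i - 0.04j + 0.4042k


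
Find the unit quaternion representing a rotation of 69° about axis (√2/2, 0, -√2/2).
0.8241 + 0.4005i - 0.4005k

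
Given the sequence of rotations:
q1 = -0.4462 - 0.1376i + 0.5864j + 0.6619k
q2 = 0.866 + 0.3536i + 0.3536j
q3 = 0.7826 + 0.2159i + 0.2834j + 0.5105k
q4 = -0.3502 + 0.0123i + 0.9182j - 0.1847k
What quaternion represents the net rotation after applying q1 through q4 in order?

q2 · q1 = -0.5451 - 0.0429i + 0.116j + 0.8292k
q3 · q2 · q1 = -0.8735 + 0.0245i - 0.2646j + 0.4079k
q4 · q3 · q2 · q1 = 0.6239 + 0.3063i - 0.7189j - 0.0073k
0.6239 + 0.3063i - 0.7189j - 0.0073k


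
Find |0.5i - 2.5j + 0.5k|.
2.598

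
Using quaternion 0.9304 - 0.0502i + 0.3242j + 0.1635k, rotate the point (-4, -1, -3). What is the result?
(-4.369, -2.627, 0.112)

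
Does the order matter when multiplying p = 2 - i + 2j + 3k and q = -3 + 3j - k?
Yes: pq = -9 - 8i - j - 14k ≠ -9 + 14i + j - 8k = qp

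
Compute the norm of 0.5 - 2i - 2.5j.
3.24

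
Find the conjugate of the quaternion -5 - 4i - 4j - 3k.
-5 + 4i + 4j + 3k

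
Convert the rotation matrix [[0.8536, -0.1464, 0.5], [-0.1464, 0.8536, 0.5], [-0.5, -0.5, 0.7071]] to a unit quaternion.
0.9239 - 0.2706i + 0.2706j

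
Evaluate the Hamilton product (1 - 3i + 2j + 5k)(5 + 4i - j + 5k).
-6 + 4i + 44j + 25k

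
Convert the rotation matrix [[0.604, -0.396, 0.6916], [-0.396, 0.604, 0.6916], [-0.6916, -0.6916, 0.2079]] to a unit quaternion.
0.7772 - 0.445i + 0.445j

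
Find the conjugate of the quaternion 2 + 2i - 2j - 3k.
2 - 2i + 2j + 3k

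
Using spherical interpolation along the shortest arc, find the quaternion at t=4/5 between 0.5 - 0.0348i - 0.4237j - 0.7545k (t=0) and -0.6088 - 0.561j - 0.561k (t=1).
-0.4078 - 0.0089i - 0.6019j - 0.6865k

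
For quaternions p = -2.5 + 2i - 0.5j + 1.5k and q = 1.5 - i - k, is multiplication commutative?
No: pq = -0.25 + 6i - 0.25j + 4.25k ≠ -0.25 + 5i - 1.25j + 5.25k = qp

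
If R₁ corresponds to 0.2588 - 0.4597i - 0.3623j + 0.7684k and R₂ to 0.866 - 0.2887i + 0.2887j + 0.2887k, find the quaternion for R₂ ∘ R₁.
-0.0258 - 0.1464i - 0.1499j + 0.9775k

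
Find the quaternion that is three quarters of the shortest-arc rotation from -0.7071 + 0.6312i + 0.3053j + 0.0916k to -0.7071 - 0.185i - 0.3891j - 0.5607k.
-0.8563 + 0.0538i - 0.2348j - 0.4569k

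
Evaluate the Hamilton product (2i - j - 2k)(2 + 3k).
6 + i - 8j - 4k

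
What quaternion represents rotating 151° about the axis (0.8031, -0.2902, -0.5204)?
0.2504 + 0.7775i - 0.281j - 0.5038k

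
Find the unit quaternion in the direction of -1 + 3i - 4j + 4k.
-0.1543 + 0.4629i - 0.6172j + 0.6172k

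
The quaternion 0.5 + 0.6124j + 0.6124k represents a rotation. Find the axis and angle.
axis = (0, √2/2, √2/2), θ = 2π/3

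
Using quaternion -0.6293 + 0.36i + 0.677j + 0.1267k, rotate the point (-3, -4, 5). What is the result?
(-6.546, -0.695, -2.583)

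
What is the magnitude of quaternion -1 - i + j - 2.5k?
3.041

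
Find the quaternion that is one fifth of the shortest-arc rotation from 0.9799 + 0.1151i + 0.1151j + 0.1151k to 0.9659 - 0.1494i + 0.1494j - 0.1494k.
0.9884 + 0.0623i + 0.1235j + 0.0623k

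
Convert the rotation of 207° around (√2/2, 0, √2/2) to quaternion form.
-0.2334 + 0.6876i + 0.6876k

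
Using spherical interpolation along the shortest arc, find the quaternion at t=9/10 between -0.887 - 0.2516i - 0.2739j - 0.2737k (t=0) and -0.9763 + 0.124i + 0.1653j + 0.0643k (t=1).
-0.9884 + 0.0861i + 0.1214j + 0.0291k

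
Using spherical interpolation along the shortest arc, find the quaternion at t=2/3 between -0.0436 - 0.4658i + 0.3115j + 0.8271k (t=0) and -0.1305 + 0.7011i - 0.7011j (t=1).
0.079 - 0.6965i + 0.6365j + 0.3217k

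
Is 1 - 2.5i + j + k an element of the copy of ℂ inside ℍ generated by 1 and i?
No. The quaternion 1 - 2.5i + j + k has j-coefficient y = 1 and k-coefficient z = 1, not both zero, so it does not lie in the complex subalgebra spanned by 1 and i.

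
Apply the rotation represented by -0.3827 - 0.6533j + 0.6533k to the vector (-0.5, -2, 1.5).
(0.104, -1.323, 2.177)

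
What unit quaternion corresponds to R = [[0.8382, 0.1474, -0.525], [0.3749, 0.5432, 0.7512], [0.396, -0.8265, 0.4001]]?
0.8339 - 0.473i - 0.2761j + 0.0682k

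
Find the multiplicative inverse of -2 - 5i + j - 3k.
-0.0513 + 0.1282i - 0.0256j + 0.0769k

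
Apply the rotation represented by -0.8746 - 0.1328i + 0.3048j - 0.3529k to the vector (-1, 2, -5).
(0.236, 3.132, -4.487)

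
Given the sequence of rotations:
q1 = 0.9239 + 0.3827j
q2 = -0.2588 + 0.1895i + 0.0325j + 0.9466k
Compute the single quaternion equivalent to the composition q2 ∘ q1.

q2 · q1 = -0.2515 - 0.1872i - 0.069j + 0.9471k
-0.2515 - 0.1872i - 0.069j + 0.9471k


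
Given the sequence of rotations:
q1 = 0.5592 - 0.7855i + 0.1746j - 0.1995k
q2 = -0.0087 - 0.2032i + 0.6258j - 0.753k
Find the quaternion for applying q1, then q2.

q2 · q1 = -0.424 - 0.1002i + 0.8994j + 0.0367k
-0.424 - 0.1002i + 0.8994j + 0.0367k


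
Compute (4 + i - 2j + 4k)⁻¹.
0.1081 - 0.027i + 0.0541j - 0.1081k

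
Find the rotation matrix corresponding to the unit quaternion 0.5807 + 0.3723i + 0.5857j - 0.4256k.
[[-0.0484, 0.9304, 0.3633], [-0.0582, 0.3605, -0.9309], [-0.9971, -0.0662, 0.0367]]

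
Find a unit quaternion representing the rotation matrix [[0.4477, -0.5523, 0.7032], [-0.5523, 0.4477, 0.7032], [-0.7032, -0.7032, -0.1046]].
0.6691 - 0.5255i + 0.5255j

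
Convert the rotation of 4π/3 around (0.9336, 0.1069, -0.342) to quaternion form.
-0.5 + 0.8085i + 0.0926j - 0.2962k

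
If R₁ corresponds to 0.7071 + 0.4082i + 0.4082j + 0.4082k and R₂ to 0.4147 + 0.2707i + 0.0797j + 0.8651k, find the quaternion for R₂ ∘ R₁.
-0.2029 + 0.0401i + 0.4683j + 0.859k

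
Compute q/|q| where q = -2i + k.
-0.8944i + 0.4472k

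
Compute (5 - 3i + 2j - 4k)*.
5 + 3i - 2j + 4k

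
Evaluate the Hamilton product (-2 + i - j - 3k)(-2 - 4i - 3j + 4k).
17 - 7i + 16j - 9k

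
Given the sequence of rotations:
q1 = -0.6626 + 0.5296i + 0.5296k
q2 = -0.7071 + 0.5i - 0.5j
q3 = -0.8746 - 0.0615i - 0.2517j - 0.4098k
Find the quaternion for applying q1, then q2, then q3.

q2 · q1 = 0.2037 - 0.9706i + 0.0665j - 0.1097k
q3 · q2 · q1 = -0.2661 + 0.8912i + 0.2816j - 0.2359k
-0.2661 + 0.8912i + 0.2816j - 0.2359k


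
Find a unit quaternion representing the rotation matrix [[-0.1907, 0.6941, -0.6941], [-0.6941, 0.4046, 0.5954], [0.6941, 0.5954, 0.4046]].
0.6361 - 0.5456j - 0.5456k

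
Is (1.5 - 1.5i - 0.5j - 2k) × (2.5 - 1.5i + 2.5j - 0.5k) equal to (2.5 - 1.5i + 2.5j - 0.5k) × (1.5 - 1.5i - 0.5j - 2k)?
No: pq = 1.75 - 0.75i + 4.75j - 10.25k ≠ 1.75 - 11.25i + 0.25j - 1.25k = qp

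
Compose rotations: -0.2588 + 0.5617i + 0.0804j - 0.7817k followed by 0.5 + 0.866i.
-0.6158 + 0.0567i + 0.7172j - 0.3212k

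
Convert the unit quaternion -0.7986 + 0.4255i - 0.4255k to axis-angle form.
axis = (√2/2, 0, -√2/2), θ = 286°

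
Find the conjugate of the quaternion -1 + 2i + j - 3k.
-1 - 2i - j + 3k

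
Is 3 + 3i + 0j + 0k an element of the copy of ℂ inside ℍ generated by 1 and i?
Yes. The quaternion 3 + 3i has j- and k-coefficients y = z = 0, so it lies in the complex subalgebra spanned by 1 and i.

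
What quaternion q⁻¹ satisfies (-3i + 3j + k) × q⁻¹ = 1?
0.1579i - 0.1579j - 0.0526k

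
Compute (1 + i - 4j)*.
1 - i + 4j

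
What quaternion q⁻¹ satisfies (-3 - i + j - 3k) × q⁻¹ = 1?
-0.15 + 0.05i - 0.05j + 0.15k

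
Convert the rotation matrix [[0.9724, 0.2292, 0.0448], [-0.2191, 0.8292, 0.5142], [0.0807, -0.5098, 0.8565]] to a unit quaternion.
0.9563 - 0.2677i - 0.0094j - 0.1172k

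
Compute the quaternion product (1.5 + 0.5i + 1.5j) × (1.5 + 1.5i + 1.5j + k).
-0.75 + 4.5i + 4j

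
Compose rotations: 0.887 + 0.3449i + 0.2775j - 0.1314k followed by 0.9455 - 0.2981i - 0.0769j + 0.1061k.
0.9768 + 0.0424i + 0.1916j - 0.0863k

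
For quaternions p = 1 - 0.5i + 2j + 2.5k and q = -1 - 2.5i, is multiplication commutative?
No: pq = -2.25 - 2i - 8.25j + 2.5k ≠ -2.25 - 2i + 4.25j - 7.5k = qp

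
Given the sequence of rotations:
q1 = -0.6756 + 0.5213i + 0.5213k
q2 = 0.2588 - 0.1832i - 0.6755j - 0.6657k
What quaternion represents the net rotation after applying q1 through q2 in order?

q2 · q1 = 0.2677 - 0.0935i + 0.2048j + 0.9368k
0.2677 - 0.0935i + 0.2048j + 0.9368k


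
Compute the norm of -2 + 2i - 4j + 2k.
√28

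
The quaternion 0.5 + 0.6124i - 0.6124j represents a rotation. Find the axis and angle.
axis = (√2/2, -√2/2, 0), θ = 2π/3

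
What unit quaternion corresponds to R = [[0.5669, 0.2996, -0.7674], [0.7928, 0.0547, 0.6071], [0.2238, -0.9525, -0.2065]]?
0.5948 - 0.6555i - 0.4166j + 0.2073k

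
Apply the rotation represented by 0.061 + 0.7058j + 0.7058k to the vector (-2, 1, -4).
(1.555, -4.154, 1.154)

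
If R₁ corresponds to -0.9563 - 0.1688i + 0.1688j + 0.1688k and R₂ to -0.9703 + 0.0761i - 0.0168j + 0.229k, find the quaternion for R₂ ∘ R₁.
0.9049 + 0.0495i - 0.1992j - 0.3728k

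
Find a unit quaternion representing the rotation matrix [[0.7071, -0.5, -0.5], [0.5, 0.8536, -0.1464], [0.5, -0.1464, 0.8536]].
0.9239 - 0.2706j + 0.2706k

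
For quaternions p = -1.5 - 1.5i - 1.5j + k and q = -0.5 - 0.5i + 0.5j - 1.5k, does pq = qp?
No: pq = 2.25 + 3.25i - 2.75j + 0.25k ≠ 2.25 - 0.25i + 2.75j + 3.25k = qp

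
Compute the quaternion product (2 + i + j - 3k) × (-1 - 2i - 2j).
2 - 11i + j + 3k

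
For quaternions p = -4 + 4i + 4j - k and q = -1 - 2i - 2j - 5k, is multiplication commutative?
No: pq = 15 - 18i + 26j + 21k ≠ 15 + 26i - 18j + 21k = qp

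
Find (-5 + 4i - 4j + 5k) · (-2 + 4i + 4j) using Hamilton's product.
10 - 48i + 8j + 22k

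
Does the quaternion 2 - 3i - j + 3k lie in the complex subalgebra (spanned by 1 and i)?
No. The quaternion 2 - 3i - j + 3k has j-coefficient y = -1 and k-coefficient z = 3, not both zero, so it does not lie in the complex subalgebra spanned by 1 and i.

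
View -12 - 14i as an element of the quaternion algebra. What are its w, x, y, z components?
-12 - 14i + 0j + 0k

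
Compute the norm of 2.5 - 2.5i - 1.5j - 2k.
4.33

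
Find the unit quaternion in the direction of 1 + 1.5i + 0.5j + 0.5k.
0.5164 + 0.7746i + 0.2582j + 0.2582k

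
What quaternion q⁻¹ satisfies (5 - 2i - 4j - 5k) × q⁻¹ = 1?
0.0714 + 0.0286i + 0.0571j + 0.0714k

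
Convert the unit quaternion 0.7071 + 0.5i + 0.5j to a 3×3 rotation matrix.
[[0.5, 0.5, 0.7071], [0.5, 0.5, -0.7071], [-0.7071, 0.7071, 0]]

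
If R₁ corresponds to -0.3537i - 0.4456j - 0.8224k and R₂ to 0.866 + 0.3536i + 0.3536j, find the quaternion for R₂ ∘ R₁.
0.2826 - 0.5971i - 0.0951j - 0.7447k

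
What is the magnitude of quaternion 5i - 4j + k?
√42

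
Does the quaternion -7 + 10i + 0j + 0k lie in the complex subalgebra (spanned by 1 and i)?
Yes. The quaternion -7 + 10i has j- and k-coefficients y = z = 0, so it lies in the complex subalgebra spanned by 1 and i.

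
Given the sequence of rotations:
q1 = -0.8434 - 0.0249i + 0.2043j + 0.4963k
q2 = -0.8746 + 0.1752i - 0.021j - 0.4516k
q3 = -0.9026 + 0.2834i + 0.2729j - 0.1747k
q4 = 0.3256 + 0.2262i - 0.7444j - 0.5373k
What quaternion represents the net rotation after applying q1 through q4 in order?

q2 · q1 = 0.9704 - 0.0441i - 0.2367j - 0.0179k
q3 · q2 · q1 = -0.8019 + 0.2686i + 0.4912j - 0.2084k
q4 · q3 · q2 · q1 = -0.0682 + 0.3251i + 0.6597j + 0.6741k
-0.0682 + 0.3251i + 0.6597j + 0.6741k


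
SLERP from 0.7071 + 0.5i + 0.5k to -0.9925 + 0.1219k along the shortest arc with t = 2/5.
0.9052 + 0.3265i + 0.2721k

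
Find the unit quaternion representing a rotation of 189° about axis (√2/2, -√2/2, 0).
-0.0785 + 0.7049i - 0.7049j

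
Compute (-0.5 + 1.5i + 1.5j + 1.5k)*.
-0.5 - 1.5i - 1.5j - 1.5k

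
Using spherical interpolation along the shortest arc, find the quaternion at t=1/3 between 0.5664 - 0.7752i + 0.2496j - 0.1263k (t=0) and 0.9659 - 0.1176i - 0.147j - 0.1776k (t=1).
0.7721 - 0.6028i + 0.1244j - 0.1579k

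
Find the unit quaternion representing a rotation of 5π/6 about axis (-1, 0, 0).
0.2588 - 0.9659i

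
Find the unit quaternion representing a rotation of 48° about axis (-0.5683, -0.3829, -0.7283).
0.9135 - 0.2311i - 0.1557j - 0.2962k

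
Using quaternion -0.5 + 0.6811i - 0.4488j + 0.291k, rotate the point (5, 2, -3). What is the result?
(-1.037, -5.966, -1.155)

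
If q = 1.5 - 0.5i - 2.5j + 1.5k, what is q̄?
1.5 + 0.5i + 2.5j - 1.5k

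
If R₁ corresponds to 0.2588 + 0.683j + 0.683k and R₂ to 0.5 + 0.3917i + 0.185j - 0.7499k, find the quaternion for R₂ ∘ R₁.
0.5152 + 0.7399i + 0.1218j + 0.415k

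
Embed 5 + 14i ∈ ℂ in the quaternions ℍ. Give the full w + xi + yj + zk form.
5 + 14i + 0j + 0k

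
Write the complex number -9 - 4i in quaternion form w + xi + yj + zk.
-9 - 4i + 0j + 0k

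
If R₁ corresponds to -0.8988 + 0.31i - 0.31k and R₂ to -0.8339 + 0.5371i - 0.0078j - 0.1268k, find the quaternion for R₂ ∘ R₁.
0.5437 - 0.7388i + 0.1342j + 0.3749k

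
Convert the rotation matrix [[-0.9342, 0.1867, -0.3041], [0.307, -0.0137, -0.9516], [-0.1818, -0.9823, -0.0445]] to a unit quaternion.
-0.0436 + 0.1761i + 0.7009j - 0.6898k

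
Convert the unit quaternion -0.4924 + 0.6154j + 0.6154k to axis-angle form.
axis = (0, √2/2, √2/2), θ = 239°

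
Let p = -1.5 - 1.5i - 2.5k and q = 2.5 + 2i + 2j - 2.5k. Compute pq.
-7 - 1.75i - 11.75j - 5.5k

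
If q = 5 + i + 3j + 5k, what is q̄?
5 - i - 3j - 5k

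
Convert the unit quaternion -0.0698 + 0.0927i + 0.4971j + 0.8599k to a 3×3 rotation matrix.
[[-0.9731, 0.2122, 0.09], [-0.0279, -0.496, 0.8679], [0.2288, 0.842, 0.4886]]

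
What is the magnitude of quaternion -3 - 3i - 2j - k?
√23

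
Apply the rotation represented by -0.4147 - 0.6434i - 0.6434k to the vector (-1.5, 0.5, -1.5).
(-1.767, -0.328, -1.233)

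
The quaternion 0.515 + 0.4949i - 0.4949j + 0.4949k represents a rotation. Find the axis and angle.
axis = (√3/3, -√3/3, √3/3), θ = 118°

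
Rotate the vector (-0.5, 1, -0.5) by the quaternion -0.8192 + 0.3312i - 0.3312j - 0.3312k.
(-1.204, 0.019, -0.223)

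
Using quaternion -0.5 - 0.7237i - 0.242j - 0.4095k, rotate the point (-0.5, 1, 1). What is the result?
(0.502, -1.288, 0.582)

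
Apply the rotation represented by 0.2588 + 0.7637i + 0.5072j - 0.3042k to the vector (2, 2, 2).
(2.061, -0.876, -2.643)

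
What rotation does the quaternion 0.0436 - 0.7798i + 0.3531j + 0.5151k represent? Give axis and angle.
axis = (-0.7805, 0.3534, 0.5156), θ = 175°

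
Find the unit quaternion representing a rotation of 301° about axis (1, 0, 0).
-0.8704 + 0.4924i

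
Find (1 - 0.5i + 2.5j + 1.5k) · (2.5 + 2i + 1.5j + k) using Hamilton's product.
-1.75 + i + 11.25j - k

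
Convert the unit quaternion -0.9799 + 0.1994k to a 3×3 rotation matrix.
[[0.9205, 0.3908, 0], [-0.3908, 0.9205, 0], [0, 0, 1]]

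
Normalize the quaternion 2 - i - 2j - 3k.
0.4714 - 0.2357i - 0.4714j - 0.7071k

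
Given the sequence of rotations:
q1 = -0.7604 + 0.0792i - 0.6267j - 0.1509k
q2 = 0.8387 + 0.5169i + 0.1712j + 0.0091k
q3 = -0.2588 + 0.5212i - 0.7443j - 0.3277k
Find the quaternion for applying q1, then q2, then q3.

q2 · q1 = -0.57 - 0.3468i - 0.5771j - 0.471k
q3 · q2 · q1 = -0.2556 - 0.0459i + 0.9327j - 0.2502k
-0.2556 - 0.0459i + 0.9327j - 0.2502k


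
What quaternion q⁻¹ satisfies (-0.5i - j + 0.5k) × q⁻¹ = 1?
0.3333i + 0.6667j - 0.3333k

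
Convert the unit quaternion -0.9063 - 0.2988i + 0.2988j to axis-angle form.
axis = (-√2/2, √2/2, 0), θ = 310°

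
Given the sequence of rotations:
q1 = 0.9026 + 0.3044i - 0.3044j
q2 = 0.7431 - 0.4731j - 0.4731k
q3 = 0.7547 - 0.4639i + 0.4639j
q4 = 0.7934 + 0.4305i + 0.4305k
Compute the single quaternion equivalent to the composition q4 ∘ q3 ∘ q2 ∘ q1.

q2 · q1 = 0.5267 + 0.0822i - 0.7972j - 0.283k
q3 · q2 · q1 = 0.8055 - 0.3136i - 0.4886j + 0.1181k
q4 · q3 · q2 · q1 = 0.7232 + 0.3083i - 0.5735j + 0.2301k
0.7232 + 0.3083i - 0.5735j + 0.2301k


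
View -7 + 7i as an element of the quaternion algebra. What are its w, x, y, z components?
-7 + 7i + 0j + 0k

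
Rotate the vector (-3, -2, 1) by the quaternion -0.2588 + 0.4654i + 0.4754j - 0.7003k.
(0.241, -2.012, 3.146)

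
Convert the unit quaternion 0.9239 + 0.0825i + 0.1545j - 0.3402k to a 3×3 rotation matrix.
[[0.7208, 0.6541, 0.2294], [-0.6031, 0.7549, -0.2576], [-0.3416, 0.0473, 0.9386]]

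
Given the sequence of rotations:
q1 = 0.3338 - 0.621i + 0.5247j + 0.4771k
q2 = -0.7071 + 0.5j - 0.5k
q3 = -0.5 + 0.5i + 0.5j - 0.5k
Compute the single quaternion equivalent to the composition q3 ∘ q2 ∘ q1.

q2 · q1 = -0.2598 + 0.94i + 0.1064j - 0.1938k
q3 · q2 · q1 = -0.4902 - 0.6436i - 0.5562j - 0.19k
-0.4902 - 0.6436i - 0.5562j - 0.19k


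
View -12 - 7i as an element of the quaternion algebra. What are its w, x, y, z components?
-12 - 7i + 0j + 0k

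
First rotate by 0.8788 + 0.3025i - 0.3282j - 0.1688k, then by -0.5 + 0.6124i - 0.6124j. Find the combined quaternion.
-0.8256 + 0.4903i - 0.2707j + 0.0687k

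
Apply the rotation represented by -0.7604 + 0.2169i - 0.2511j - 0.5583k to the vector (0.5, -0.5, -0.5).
(0.534, -0.076, -0.677)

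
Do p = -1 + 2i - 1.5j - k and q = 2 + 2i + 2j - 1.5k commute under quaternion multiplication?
No: pq = -4.5 + 6.25i - 4j + 6.5k ≠ -4.5 - 2.25i - 6j - 7.5k = qp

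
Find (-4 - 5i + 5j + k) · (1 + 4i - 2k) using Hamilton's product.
18 - 31i - j - 11k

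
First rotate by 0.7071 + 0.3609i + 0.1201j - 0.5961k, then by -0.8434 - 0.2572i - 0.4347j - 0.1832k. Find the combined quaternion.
-0.5605 - 0.2051i - 0.6281j + 0.4992k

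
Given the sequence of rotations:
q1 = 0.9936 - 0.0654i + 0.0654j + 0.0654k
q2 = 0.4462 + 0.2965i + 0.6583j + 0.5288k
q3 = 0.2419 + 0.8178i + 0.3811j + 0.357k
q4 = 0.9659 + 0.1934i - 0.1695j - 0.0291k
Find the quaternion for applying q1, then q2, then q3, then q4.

q2 · q1 = 0.3851 + 0.2739i + 0.6293j + 0.617k
q3 · q2 · q1 = -0.5909 + 0.3917i - 0.1078j + 0.697k
q4 · q3 · q2 · q1 = -0.6445 + 0.1428i - 0.1502j + 0.736k
-0.6445 + 0.1428i - 0.1502j + 0.736k


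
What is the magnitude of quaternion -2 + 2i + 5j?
√33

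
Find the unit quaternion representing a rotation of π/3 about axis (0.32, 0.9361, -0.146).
0.866 + 0.16i + 0.4681j - 0.073k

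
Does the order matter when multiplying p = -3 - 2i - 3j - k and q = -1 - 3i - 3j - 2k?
Yes: pq = -14 + 14i + 11j + 4k ≠ -14 + 8i + 13j + 10k = qp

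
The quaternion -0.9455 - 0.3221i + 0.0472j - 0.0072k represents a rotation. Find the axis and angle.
axis = (-0.9892, 0.145, -0.0221), θ = 322°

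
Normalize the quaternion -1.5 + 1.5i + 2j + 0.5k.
-0.5071 + 0.5071i + 0.6761j + 0.169k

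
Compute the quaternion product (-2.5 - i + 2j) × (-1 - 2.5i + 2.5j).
-5 + 7.25i - 8.25j + 2.5k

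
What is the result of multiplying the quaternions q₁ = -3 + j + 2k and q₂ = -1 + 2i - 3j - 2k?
10 - 2i + 12j + 2k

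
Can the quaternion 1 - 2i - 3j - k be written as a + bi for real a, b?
No. The quaternion 1 - 2i - 3j - k has j-coefficient y = -3 and k-coefficient z = -1, not both zero, so it does not lie in the complex subalgebra spanned by 1 and i.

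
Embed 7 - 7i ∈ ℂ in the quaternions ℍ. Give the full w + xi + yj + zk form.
7 - 7i + 0j + 0k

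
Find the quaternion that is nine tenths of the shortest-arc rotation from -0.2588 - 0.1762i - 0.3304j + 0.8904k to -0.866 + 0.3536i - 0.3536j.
-0.8612 + 0.3139i - 0.3817j + 0.1191k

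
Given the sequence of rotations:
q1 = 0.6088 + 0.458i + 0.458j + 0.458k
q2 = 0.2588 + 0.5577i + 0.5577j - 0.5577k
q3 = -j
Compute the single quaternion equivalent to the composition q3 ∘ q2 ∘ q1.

q2 · q1 = -0.0979 + 0.9689i - 0.0528j - 0.221k
q3 · q2 · q1 = -0.0528 + 0.221i + 0.0979j + 0.9689k
-0.0528 + 0.221i + 0.0979j + 0.9689k
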